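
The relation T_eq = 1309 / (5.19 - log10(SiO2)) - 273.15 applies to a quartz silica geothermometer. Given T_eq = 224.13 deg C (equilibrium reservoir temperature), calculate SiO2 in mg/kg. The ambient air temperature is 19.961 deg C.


SiO2 = 10^(5.19 - 1309/(T_eq + 273.15))
SiO2 = 10^(5.19 - 1309/(224.13 + 273.15))
SiO2 = 361.14 mg/kg


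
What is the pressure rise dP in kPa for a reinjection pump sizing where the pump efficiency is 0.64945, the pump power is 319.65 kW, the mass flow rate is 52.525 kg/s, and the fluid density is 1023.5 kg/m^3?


dP = P_pump * rho * eta / mdot
dP = 319.65 * 1023.5 * 0.64945 / 52.525
dP = 4045.2 kPa


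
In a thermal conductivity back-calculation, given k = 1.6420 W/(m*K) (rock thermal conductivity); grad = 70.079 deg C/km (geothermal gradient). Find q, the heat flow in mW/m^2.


q = k * grad / 1000
q = 1.6420 * 70.079 / 1000
q = 0.1150697 W/m^2
Convert: 0.1150697 W/m^2 * 1000.0 = 115.07 mW/m^2
q = 115.07 mW/m^2


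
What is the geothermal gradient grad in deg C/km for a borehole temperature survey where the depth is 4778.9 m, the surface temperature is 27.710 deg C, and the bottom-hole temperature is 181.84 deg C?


grad = (T_d - T_surf) / d * 1000
grad = (181.84 - 27.710) / 4778.9 * 1000
grad = 32.252 deg C/km


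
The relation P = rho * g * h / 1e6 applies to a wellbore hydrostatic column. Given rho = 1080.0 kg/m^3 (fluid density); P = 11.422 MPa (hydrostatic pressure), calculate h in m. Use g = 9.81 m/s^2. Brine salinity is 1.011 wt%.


h = P * 1e6 / (g * rho)
h = 11.422 * 1e6 / (9.81 * 1080.0)
h = 1078.1 m


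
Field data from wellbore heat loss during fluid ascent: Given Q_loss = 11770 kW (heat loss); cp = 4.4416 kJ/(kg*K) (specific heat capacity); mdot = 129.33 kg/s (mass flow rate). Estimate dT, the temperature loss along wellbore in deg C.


dT = Q_loss / (mdot * cp)
dT = 11770 / (129.33 * 4.4416)
dT = 20.48980 K
Convert (temperature difference, 1 K = 1 deg C): 20.48980 K = 20.48980 deg C
dT = 20.490 deg C


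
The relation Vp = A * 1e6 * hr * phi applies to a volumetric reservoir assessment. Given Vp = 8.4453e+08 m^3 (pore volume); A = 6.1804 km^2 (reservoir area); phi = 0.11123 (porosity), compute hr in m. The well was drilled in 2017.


hr = Vp / (A * 1e6 * phi)
hr = 8.4453e+08 / (6.1804 * 1e6 * 0.11123)
hr = 1228.5 m


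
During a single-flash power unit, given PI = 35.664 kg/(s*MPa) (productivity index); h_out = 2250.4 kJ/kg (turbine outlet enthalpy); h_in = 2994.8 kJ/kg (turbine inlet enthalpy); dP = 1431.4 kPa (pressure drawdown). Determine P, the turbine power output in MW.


Step 1: mdot = PI * dP / 1000 = 35.664 * 1431.4 / 1000 = 51.04945 kg/s
Step 2: P = mdot*(h_in - h_out)/1000 = 51.04945*(2994.8 - 2250.4)/1000 = 38.001 MW
P = 38.001 MW


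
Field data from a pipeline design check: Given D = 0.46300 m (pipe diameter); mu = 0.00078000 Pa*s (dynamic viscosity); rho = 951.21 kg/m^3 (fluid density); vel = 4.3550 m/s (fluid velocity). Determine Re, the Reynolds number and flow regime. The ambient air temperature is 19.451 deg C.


Step 1: Re = rho*vel*D/mu = 951.21*4.355*0.463/0.00078 = 2.4590e+06
Step 2: Re = 2.4590e+06 > 4000, so flow is turbulent.
Re = 2.4590e+06 (turbulent)


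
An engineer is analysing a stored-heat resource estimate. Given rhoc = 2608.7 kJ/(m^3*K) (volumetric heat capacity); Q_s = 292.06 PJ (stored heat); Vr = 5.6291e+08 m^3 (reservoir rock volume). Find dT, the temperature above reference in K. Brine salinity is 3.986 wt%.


dT = Q_s * 1e12 / (Vr * rhoc)
dT = 292.06 * 1e12 / (5.6291e+08 * 2608.7)
dT = 198.89 K


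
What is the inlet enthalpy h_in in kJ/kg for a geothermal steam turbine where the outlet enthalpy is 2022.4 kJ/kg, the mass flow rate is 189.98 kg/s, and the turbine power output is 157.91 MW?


h_in = h_out + P * 1000 / mdot
h_in = 2022.4 + 157.91 * 1000 / 189.98
h_in = 2853.6 kJ/kg


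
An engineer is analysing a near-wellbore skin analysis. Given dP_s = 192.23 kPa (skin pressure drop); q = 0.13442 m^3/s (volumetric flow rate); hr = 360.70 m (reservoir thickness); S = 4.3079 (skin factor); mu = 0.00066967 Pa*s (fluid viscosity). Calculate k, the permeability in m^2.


k = S*q*mu / (2*pi*dP_s*1000*hr)
k = 4.3079*0.13442*0.00066967 / (2*pi*192.23*1000*360.70)
k = 8.9011e-13 m^2


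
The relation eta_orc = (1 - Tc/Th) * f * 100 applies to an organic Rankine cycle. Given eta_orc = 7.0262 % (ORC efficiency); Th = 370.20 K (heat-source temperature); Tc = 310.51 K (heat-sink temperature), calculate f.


f = (eta_orc/100) / (1 - Tc/Th)
f = (7.0262/100) / (1 - 310.51/370.20)
f = 0.43577


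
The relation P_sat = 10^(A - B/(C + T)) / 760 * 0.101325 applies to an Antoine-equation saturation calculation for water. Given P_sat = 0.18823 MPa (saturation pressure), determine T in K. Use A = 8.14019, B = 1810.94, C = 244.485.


T = B / (A - log10(P_sat * 760 / 0.101325)) - C
T = 1810.94 / (8.14019 - log10(0.18823 * 760 / 0.101325)) - 244.485
T = 118.3994 deg C
Convert to K: 118.3994 + 273.15 = 391.55 K
T = 391.55 K


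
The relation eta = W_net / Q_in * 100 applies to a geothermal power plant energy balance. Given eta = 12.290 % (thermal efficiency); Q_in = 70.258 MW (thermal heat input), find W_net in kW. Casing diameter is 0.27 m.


W_net = eta / 100 * Q_in
W_net = 12.290 / 100 * 70.258
W_net = 8.634708 MW
Convert: 8.634708 MW * 1000.0 = 8634.7 kW
W_net = 8634.7 kW


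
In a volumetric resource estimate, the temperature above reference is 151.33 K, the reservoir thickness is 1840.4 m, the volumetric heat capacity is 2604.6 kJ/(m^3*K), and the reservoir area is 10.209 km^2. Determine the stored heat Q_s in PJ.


Step 1: Vr = A*1e6*hr = 10.209*1e6*1840.4 = 1.878864e+10 m^3
Step 2: Q_s = Vr*rhoc*dT/1e12 = 1.878864e+10*2604.6*151.33/1e12 = 7405.6 PJ
Q_s = 7405.6 PJ


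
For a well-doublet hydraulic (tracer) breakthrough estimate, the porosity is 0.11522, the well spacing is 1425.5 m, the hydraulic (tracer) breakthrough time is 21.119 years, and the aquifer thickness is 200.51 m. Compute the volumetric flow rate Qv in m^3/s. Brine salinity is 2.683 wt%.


Qv = pi*hr*phi*L^2 / (3*t_bt*365.25*86400)
Qv = pi*200.51*0.11522*1425.5^2 / (3*21.119*365.25*86400)
Qv = 0.073765 m^3/s


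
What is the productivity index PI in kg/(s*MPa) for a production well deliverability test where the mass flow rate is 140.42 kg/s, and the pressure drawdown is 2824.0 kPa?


PI = mdot * 1000 / dP
PI = 140.42 * 1000 / 2824.0
PI = 49.724 kg/(s*MPa)


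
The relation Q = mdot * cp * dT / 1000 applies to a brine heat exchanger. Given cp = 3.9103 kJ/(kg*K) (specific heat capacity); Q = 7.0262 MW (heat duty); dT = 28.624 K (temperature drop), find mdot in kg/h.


mdot = Q * 1000 / (cp * dT)
mdot = 7.0262 * 1000 / (3.9103 * 28.624)
mdot = 62.77404 kg/s
Convert: 62.77404 kg/s * 3600.0 = 2.2599e+05 kg/h
mdot = 2.2599e+05 kg/h


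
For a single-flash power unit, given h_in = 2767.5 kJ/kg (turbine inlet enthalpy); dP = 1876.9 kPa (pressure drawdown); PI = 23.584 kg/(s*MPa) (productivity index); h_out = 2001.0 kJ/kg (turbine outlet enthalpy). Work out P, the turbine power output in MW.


Step 1: mdot = PI * dP / 1000 = 23.584 * 1876.9 / 1000 = 44.26481 kg/s
Step 2: P = mdot*(h_in - h_out)/1000 = 44.26481*(2767.5 - 2001.0)/1000 = 33.929 MW
P = 33.929 MW


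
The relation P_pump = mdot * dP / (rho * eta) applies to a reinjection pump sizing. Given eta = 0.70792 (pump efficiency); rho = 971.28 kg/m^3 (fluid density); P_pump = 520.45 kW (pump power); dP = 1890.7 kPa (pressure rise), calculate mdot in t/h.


mdot = P_pump * rho * eta / dP
mdot = 520.45 * 971.28 * 0.70792 / 1890.7
mdot = 189.2714 kg/s
Convert: 189.2714 kg/s * 3.6 = 681.38 t/h
mdot = 681.38 t/h


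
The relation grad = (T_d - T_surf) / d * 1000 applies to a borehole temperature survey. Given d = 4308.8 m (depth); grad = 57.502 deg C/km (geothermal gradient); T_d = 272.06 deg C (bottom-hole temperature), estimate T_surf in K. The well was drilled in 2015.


T_surf = T_d - grad * d / 1000
T_surf = 272.06 - 57.502 * 4308.8 / 1000
T_surf = 24.29538 deg C
Convert to K: 24.29538 + 273.15 = 297.45 K
T_surf = 297.45 K


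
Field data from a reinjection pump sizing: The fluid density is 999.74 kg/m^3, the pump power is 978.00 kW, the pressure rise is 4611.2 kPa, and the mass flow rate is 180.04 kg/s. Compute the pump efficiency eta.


eta = mdot * dP / (rho * P_pump)
eta = 180.04 * 4611.2 / (999.74 * 978.00)
eta = 0.84910


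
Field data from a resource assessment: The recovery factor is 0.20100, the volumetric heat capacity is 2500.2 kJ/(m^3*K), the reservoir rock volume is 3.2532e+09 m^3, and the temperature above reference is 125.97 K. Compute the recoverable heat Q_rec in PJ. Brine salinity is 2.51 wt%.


Step 1: Q_s = Vr*rhoc*dT/1e12 = 3.2532e+09*2500.2*125.97/1e12 = 1024.596 PJ
Step 2: Q_rec = Q_s * RF = 1024.596 * 0.201 = 205.94 PJ
Q_rec = 205.94 PJ


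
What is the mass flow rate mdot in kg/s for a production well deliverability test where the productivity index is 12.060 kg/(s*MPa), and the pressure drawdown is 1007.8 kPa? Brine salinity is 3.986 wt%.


mdot = PI * dP / 1000
mdot = 12.060 * 1007.8 / 1000
mdot = 12.154 kg/s


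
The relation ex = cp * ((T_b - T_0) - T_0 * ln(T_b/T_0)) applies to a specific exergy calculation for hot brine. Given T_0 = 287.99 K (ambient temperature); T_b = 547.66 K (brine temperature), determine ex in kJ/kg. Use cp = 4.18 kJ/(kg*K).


ex = cp * ((T_b - T_0) - T_0 * ln(T_b/T_0))
ex = 4.18 * ((547.66 - 287.99) - 287.99 * ln(547.66/287.99))
ex = 311.70 kJ/kg


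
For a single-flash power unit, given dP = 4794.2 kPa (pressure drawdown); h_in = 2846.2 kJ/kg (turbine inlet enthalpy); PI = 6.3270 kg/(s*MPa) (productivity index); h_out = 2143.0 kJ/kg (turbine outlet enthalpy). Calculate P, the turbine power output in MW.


Step 1: mdot = PI * dP / 1000 = 6.327 * 4794.2 / 1000 = 30.33290 kg/s
Step 2: P = mdot*(h_in - h_out)/1000 = 30.33290*(2846.2 - 2143.0)/1000 = 21.330 MW
P = 21.330 MW


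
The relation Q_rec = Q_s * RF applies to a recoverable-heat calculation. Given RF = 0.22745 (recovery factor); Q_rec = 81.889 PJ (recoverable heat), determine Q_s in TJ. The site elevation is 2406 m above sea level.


Q_s = Q_rec / RF
Q_s = 81.889 / 0.22745
Q_s = 360.0308 PJ
Convert: 360.0308 PJ * 1000.0 = 3.6003e+05 TJ
Q_s = 3.6003e+05 TJ


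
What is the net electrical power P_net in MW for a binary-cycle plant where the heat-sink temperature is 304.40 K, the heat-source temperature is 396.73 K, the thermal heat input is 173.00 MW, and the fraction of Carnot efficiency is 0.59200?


Step 1: eta = (1 - Tc/Th)*f = (1 - 304.4/396.73)*0.592 = 0.1377747
Step 2: P_net = eta * Q_in = 0.1377747 * 173.0 = 23.835 MW
P_net = 23.835 MW


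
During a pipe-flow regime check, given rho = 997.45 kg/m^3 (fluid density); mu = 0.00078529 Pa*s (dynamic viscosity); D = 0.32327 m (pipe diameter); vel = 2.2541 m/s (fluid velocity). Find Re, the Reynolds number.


Re = rho * vel * D / mu
Re = 997.45 * 2.2541 * 0.32327 / 0.00078529
Re = 9.2555e+05


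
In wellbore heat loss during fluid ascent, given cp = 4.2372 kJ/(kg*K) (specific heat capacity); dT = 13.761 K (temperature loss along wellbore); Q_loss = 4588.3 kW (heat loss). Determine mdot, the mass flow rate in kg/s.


mdot = Q_loss / (cp * dT)
mdot = 4588.3 / (4.2372 * 13.761)
mdot = 78.691 kg/s


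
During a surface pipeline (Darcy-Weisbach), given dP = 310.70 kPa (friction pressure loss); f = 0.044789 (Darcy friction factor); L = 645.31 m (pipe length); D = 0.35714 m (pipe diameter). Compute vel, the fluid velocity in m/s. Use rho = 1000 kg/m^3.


vel = sqrt(dP*1000*2*D / (f*L*rho))
vel = sqrt(310.70*1000*2*0.35714 / (0.044789*645.31*1000))
vel = 2.7710 m/s


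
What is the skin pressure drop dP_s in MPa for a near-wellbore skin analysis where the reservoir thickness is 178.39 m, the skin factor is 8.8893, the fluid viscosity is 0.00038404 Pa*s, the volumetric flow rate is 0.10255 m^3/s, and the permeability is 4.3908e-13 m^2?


dP_s = S * q * mu / (2*pi*k*hr) / 1000
dP_s = 8.8893 * 0.10255 * 0.00038404 / (2*pi*4.3908e-13*178.39) / 1000
dP_s = 711.3538 kPa
Convert: 711.3538 kPa * 0.001 = 0.71135 MPa
dP_s = 0.71135 MPa


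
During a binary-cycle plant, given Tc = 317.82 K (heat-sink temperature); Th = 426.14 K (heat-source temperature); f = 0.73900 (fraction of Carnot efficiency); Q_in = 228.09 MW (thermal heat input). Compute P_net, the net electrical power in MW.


Step 1: eta = (1 - Tc/Th)*f = (1 - 317.82/426.14)*0.739 = 0.1878455
Step 2: P_net = eta * Q_in = 0.1878455 * 228.09 = 42.846 MW
P_net = 42.846 MW


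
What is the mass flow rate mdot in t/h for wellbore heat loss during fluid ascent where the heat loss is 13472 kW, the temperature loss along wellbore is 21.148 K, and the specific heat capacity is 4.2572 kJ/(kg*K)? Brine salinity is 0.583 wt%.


mdot = Q_loss / (cp * dT)
mdot = 13472 / (4.2572 * 21.148)
mdot = 149.6369 kg/s
Convert: 149.6369 kg/s * 3.6 = 538.69 t/h
mdot = 538.69 t/h


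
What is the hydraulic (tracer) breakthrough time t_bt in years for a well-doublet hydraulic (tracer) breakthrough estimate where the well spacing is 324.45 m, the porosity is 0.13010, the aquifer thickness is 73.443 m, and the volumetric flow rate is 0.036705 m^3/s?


t_bt = pi * hr * phi * L^2 / (3 * Qv) / (365.25*86400)
t_bt = pi * 73.443 * 0.13010 * 324.45^2 / (3 * 0.036705) / (365.25*86400)
t_bt = 0.90933 years


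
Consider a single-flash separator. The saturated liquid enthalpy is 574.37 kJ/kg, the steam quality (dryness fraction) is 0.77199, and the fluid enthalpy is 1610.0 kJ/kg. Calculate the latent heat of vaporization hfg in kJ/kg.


hfg = (h - hf) / x
hfg = (1610.0 - 574.37) / 0.77199
hfg = 1341.5 kJ/kg


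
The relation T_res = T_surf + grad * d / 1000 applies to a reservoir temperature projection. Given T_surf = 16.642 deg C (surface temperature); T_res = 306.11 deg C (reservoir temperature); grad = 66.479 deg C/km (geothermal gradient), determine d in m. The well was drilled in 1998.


d = (T_res - T_surf) / grad * 1000
d = (306.11 - 16.642) / 66.479 * 1000
d = 4354.3 m


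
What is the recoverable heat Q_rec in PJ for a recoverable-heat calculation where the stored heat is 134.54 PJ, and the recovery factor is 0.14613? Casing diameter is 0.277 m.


Q_rec = Q_s * RF
Q_rec = 134.54 * 0.14613
Q_rec = 19.660 PJ


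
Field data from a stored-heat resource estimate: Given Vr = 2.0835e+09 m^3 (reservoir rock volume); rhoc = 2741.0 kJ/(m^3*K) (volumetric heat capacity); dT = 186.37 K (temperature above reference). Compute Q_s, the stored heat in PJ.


Q_s = Vr * rhoc * dT / 1e12
Q_s = 2.0835e+09 * 2741.0 * 186.37 / 1e12
Q_s = 1064.3 PJ


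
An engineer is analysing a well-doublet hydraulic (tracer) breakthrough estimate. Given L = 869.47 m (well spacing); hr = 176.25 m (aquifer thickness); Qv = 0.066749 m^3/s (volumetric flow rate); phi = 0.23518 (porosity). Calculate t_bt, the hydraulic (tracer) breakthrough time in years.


t_bt = pi * hr * phi * L^2 / (3 * Qv) / (365.25*86400)
t_bt = pi * 176.25 * 0.23518 * 869.47^2 / (3 * 0.066749) / (365.25*86400)
t_bt = 15.578 years


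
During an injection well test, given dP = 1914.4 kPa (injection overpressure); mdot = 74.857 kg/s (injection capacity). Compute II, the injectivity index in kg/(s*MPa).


II = mdot * 1000 / dP
II = 74.857 * 1000 / 1914.4
II = 39.102 kg/(s*MPa)


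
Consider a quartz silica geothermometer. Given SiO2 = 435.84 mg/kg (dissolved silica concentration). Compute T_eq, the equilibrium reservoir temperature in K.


T_eq = 1309 / (5.19 - log10(SiO2)) - 273.15
T_eq = 1309 / (5.19 - log10(435.84)) - 273.15
T_eq = 240.0479 deg C
Convert to K: 240.0479 + 273.15 = 513.20 K
T_eq = 513.20 K


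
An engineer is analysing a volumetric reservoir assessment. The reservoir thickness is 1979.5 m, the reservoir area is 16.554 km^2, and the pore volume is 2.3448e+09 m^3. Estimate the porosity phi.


phi = Vp / (A * 1e6 * hr)
phi = 2.3448e+09 / (16.554 * 1e6 * 1979.5)
phi = 0.071556


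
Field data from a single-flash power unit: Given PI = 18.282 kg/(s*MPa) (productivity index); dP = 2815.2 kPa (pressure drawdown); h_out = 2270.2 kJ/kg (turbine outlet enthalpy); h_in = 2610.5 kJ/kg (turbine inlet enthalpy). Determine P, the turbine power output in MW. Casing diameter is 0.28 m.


Step 1: mdot = PI * dP / 1000 = 18.282 * 2815.2 / 1000 = 51.46749 kg/s
Step 2: P = mdot*(h_in - h_out)/1000 = 51.46749*(2610.5 - 2270.2)/1000 = 17.514 MW
P = 17.514 MW


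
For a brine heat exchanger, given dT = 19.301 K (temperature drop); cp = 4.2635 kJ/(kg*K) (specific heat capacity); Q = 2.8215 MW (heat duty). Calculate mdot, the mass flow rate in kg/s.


mdot = Q * 1000 / (cp * dT)
mdot = 2.8215 * 1000 / (4.2635 * 19.301)
mdot = 34.287 kg/s


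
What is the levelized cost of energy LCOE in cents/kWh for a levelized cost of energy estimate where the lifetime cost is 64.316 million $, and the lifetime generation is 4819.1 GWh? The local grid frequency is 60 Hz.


LCOE = C_tot / E_tot * 100
LCOE = 64.316 / 4819.1 * 100
LCOE = 1.3346 cents/kWh


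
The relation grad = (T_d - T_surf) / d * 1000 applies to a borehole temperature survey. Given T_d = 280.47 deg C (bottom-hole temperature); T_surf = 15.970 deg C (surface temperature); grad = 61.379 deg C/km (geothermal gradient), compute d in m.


d = (T_d - T_surf) / grad * 1000
d = (280.47 - 15.970) / 61.379 * 1000
d = 4309.3 m


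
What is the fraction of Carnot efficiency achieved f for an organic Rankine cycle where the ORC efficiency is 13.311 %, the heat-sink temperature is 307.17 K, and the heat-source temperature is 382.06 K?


f = (eta_orc/100) / (1 - Tc/Th)
f = (13.311/100) / (1 - 307.17/382.06)
f = 0.67908


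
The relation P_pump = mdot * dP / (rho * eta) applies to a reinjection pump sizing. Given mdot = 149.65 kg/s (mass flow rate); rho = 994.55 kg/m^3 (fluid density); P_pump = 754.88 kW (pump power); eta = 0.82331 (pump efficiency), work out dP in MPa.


dP = P_pump * rho * eta / mdot
dP = 754.88 * 994.55 * 0.82331 / 149.65
dP = 4130.391 kPa
Convert: 4130.391 kPa * 0.001 = 4.1304 MPa
dP = 4.1304 MPa


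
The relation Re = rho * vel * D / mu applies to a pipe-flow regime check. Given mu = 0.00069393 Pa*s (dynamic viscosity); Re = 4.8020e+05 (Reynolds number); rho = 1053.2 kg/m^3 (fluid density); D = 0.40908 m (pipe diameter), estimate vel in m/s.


vel = Re * mu / (rho * D)
vel = 4.8020e+05 * 0.00069393 / (1053.2 * 0.40908)
vel = 0.77343 m/s


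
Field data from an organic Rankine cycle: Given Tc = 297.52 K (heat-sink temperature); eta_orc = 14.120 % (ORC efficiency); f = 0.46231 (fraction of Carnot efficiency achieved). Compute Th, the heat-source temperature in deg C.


Th = Tc / (1 - (eta_orc/100)/f)
Th = 297.52 / (1 - (14.120/100)/0.46231)
Th = 428.3469 K
Convert to deg C: 428.3469 - 273.15 = 155.20 deg C
Th = 155.20 deg C


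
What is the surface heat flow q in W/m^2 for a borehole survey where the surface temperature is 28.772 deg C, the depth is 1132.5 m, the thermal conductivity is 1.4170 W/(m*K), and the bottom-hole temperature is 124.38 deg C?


Step 1: grad = (T_d - T_surf)/d * 1000 = (124.38 - 28.772)/1132.5 * 1000 = 84.42208 deg C/km
Step 2: q = k * grad / 1000 = 1.417 * 84.42208 / 1000 = 0.11963 W/m^2
q = 0.11963 W/m^2


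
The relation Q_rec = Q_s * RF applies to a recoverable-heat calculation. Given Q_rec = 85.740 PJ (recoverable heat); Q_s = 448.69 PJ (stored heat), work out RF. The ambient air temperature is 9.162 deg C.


RF = Q_rec / Q_s
RF = 85.740 / 448.69
RF = 0.19109


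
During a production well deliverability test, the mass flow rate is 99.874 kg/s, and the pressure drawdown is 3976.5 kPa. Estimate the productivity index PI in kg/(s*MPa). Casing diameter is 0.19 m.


PI = mdot * 1000 / dP
PI = 99.874 * 1000 / 3976.5
PI = 25.116 kg/(s*MPa)


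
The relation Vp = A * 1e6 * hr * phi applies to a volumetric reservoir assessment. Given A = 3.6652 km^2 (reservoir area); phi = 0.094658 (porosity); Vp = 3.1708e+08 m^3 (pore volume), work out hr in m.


hr = Vp / (A * 1e6 * phi)
hr = 3.1708e+08 / (3.6652 * 1e6 * 0.094658)
hr = 913.93 m


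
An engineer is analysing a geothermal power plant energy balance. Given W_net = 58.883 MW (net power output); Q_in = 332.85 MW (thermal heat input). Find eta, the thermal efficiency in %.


eta = W_net / Q_in * 100
eta = 58.883 / 332.85 * 100
eta = 17.691 %


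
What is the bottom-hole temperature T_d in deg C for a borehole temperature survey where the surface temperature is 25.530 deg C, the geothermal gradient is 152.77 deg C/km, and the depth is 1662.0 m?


T_d = T_surf + grad * d / 1000
T_d = 25.530 + 152.77 * 1662.0 / 1000
T_d = 279.43 deg C


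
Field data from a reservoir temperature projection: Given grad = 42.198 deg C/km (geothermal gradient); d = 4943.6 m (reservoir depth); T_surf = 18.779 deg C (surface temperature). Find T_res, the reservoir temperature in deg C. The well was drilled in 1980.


T_res = T_surf + grad * d / 1000
T_res = 18.779 + 42.198 * 4943.6 / 1000
T_res = 227.39 deg C


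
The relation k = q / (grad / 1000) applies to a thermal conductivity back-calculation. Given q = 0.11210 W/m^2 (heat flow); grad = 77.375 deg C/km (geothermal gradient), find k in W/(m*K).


k = q / (grad / 1000)
k = 0.11210 / (77.375 / 1000)
k = 1.4488 W/(m*K)


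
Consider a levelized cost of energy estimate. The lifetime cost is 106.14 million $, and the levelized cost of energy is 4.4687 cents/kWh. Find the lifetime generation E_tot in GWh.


E_tot = C_tot / LCOE * 100
E_tot = 106.14 / 4.4687 * 100
E_tot = 2375.2 GWh


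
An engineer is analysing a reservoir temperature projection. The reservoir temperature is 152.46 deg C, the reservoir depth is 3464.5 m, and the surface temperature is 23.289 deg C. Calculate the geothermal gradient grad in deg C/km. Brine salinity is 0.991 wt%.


grad = (T_res - T_surf) / d * 1000
grad = (152.46 - 23.289) / 3464.5 * 1000
grad = 37.284 deg C/km


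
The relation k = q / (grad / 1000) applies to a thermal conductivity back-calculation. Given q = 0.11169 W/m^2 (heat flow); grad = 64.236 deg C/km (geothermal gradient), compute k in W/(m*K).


k = q / (grad / 1000)
k = 0.11169 / (64.236 / 1000)
k = 1.7387 W/(m*K)


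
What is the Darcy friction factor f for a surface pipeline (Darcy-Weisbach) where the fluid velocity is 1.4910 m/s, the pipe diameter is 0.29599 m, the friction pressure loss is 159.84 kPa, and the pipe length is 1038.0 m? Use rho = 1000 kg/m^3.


f = dP*1000 / ((L/D)*(rho*vel^2/2))
f = 159.84*1000 / ((1038.0/0.29599)*(1000*1.4910^2/2))
f = 0.041005


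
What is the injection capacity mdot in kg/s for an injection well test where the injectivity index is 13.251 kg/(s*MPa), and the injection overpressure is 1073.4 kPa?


mdot = II * dP / 1000
mdot = 13.251 * 1073.4 / 1000
mdot = 14.224 kg/s


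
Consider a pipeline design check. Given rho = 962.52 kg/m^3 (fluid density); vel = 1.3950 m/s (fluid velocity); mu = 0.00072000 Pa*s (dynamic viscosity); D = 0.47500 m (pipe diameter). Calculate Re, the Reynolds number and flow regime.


Step 1: Re = rho*vel*D/mu = 962.52*1.395*0.475/0.00072 = 8.8582e+05
Step 2: Re = 8.8582e+05 > 4000, so flow is turbulent.
Re = 8.8582e+05 (turbulent)


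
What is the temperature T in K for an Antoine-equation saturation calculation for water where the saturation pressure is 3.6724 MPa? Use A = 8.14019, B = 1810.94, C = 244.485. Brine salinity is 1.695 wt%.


T = B / (A - log10(P_sat * 760 / 0.101325)) - C
T = 1810.94 / (8.14019 - log10(3.6724 * 760 / 0.101325)) - 244.485
T = 244.9393 deg C
Convert to K: 244.9393 + 273.15 = 518.09 K
T = 518.09 K


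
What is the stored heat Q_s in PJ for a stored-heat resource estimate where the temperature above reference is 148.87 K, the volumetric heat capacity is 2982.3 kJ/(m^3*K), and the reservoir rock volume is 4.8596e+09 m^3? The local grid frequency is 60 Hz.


Q_s = Vr * rhoc * dT / 1e12
Q_s = 4.8596e+09 * 2982.3 * 148.87 / 1e12
Q_s = 2157.5 PJ


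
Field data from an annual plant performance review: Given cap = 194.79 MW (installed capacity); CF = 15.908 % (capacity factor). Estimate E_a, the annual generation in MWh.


E_a = CF / 100 * cap * 8760
E_a = 15.908 / 100 * 194.79 * 8760
E_a = 2.7145e+05 MWh


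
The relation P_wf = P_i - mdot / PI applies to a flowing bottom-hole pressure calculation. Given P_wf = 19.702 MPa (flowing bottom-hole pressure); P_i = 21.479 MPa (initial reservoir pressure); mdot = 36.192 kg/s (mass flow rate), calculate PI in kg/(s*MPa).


PI = mdot / (P_i - P_wf)
PI = 36.192 / (21.479 - 19.702)
PI = 20.367 kg/(s*MPa)


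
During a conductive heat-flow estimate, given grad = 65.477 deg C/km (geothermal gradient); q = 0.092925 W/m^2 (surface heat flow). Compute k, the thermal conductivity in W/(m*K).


k = q * 1000 / grad
k = 0.092925 * 1000 / 65.477
k = 1.4192 W/(m*K)


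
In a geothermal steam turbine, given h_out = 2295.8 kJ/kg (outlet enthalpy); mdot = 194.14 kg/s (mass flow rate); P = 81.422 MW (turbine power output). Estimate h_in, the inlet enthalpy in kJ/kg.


h_in = h_out + P * 1000 / mdot
h_in = 2295.8 + 81.422 * 1000 / 194.14
h_in = 2715.2 kJ/kg


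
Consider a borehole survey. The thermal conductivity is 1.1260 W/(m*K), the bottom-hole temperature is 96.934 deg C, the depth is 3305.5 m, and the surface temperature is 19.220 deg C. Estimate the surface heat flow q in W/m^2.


Step 1: grad = (T_d - T_surf)/d * 1000 = (96.934 - 19.22)/3305.5 * 1000 = 23.51051 deg C/km
Step 2: q = k * grad / 1000 = 1.126 * 23.51051 / 1000 = 0.026473 W/m^2
q = 0.026473 W/m^2


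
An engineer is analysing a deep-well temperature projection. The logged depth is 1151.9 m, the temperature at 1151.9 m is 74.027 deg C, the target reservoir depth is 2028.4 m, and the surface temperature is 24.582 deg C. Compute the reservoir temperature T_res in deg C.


Step 1: grad = (T_d1 - T_surf)/d1 * 1000 = (74.027 - 24.582)/1151.9 * 1000 = 42.92473 deg C/km
Step 2: T_res = T_surf + grad*d2/1000 = 24.582 + 42.92473*2028.4/1000 = 111.65 deg C
T_res = 111.65 deg C


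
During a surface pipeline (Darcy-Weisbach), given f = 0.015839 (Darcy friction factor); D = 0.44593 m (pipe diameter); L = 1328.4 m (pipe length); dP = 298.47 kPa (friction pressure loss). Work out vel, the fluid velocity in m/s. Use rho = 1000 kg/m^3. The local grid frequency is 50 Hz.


vel = sqrt(dP*1000*2*D / (f*L*rho))
vel = sqrt(298.47*1000*2*0.44593 / (0.015839*1328.4*1000))
vel = 3.5569 m/s


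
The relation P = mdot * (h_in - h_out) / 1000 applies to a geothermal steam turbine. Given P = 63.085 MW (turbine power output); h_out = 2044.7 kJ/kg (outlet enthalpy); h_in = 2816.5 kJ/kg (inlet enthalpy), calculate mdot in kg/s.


mdot = P * 1000 / (h_in - h_out)
mdot = 63.085 * 1000 / (2816.5 - 2044.7)
mdot = 81.737 kg/s


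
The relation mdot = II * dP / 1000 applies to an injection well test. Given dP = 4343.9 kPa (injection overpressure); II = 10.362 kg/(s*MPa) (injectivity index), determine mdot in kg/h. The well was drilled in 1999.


mdot = II * dP / 1000
mdot = 10.362 * 4343.9 / 1000
mdot = 45.01149 kg/s
Convert: 45.01149 kg/s * 3600.0 = 1.6204e+05 kg/h
mdot = 1.6204e+05 kg/h


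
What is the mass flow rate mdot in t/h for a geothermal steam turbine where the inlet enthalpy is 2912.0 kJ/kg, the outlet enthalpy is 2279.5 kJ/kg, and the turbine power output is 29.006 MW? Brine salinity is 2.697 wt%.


mdot = P * 1000 / (h_in - h_out)
mdot = 29.006 * 1000 / (2912.0 - 2279.5)
mdot = 45.85929 kg/s
Convert: 45.85929 kg/s * 3.6 = 165.09 t/h
mdot = 165.09 t/h


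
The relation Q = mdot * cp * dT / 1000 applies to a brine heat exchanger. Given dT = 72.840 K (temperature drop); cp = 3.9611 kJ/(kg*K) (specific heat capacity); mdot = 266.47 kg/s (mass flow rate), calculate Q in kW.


Q = mdot * cp * dT / 1000
Q = 266.47 * 3.9611 * 72.840 / 1000
Q = 76.88366 MW
Convert: 76.88366 MW * 1000.0 = 76884 kW
Q = 76884 kW


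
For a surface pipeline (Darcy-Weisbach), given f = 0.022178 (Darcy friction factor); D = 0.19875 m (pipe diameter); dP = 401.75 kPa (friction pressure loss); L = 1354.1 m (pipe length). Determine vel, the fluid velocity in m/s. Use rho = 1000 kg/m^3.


vel = sqrt(dP*1000*2*D / (f*L*rho))
vel = sqrt(401.75*1000*2*0.19875 / (0.022178*1354.1*1000))
vel = 2.3060 m/s


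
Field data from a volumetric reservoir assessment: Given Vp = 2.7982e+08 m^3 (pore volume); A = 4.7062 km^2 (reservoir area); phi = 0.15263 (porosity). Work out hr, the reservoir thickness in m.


hr = Vp / (A * 1e6 * phi)
hr = 2.7982e+08 / (4.7062 * 1e6 * 0.15263)
hr = 389.55 m


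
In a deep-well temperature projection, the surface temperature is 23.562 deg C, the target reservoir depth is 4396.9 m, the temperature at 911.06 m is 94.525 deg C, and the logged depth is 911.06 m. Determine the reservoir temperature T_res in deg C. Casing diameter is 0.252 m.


Step 1: grad = (T_d1 - T_surf)/d1 * 1000 = (94.525 - 23.562)/911.06 * 1000 = 77.89059 deg C/km
Step 2: T_res = T_surf + grad*d2/1000 = 23.562 + 77.89059*4396.9/1000 = 366.04 deg C
T_res = 366.04 deg C


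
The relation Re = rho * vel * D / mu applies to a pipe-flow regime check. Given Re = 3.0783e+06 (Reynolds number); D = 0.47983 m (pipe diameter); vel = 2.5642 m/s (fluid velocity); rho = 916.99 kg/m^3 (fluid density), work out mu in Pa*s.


mu = rho * vel * D / Re
mu = 916.99 * 2.5642 * 0.47983 / 3.0783e+06
mu = 0.00036652 Pa*s


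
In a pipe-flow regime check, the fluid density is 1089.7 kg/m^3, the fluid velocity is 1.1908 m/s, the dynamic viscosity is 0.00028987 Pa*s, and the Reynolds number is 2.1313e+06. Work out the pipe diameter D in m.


D = Re * mu / (rho * vel)
D = 2.1313e+06 * 0.00028987 / (1089.7 * 1.1908)
D = 0.47610 m


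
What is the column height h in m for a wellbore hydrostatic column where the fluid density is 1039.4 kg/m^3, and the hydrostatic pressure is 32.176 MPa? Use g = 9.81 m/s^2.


h = P * 1e6 / (g * rho)
h = 32.176 * 1e6 / (9.81 * 1039.4)
h = 3155.6 m


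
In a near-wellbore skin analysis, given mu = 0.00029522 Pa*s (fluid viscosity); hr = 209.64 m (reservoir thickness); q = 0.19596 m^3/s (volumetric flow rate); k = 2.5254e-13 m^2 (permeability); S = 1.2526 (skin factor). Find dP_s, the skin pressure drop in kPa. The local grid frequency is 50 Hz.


dP_s = S * q * mu / (2*pi*k*hr) / 1000
dP_s = 1.2526 * 0.19596 * 0.00029522 / (2*pi*2.5254e-13*209.64) / 1000
dP_s = 217.84 kPa


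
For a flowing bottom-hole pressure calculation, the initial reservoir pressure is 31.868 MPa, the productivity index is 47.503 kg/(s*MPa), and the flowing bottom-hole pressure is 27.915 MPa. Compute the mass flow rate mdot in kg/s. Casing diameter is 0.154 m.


mdot = (P_i - P_wf) * PI
mdot = (31.868 - 27.915) * 47.503
mdot = 187.78 kg/s


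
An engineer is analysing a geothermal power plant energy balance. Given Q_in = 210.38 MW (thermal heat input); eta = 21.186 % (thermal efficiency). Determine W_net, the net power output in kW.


W_net = eta / 100 * Q_in
W_net = 21.186 / 100 * 210.38
W_net = 44.57111 MW
Convert: 44.57111 MW * 1000.0 = 44571 kW
W_net = 44571 kW


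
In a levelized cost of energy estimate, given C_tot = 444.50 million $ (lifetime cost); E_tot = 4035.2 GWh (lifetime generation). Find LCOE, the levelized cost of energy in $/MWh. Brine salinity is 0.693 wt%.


LCOE = C_tot / E_tot * 100
LCOE = 444.50 / 4035.2 * 100
LCOE = 11.01556 cents/kWh
Convert: 11.01556 cents/kWh * 10.0 = 110.16 $/MWh
LCOE = 110.16 $/MWh


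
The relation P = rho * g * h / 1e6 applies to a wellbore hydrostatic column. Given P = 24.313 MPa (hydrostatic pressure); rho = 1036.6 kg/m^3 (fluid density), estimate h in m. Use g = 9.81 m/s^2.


h = P * 1e6 / (g * rho)
h = 24.313 * 1e6 / (9.81 * 1036.6)
h = 2390.9 m


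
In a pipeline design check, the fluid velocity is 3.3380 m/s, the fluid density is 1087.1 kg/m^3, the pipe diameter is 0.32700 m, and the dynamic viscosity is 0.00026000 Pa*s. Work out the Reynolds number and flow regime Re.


Step 1: Re = rho*vel*D/mu = 1087.1*3.338*0.327/0.00026 = 4.5638e+06
Step 2: Re = 4.5638e+06 > 4000, so flow is turbulent.
Re = 4.5638e+06 (turbulent)


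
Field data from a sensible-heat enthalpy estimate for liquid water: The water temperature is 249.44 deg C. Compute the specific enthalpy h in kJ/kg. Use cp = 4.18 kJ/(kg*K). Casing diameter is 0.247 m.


h = cp * T
h = 4.18 * 249.44
h = 1042.7 kJ/kg


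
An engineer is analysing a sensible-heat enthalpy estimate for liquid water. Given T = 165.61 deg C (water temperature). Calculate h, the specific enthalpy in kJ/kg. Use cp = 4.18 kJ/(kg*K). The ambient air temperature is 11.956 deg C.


h = cp * T
h = 4.18 * 165.61
h = 692.25 kJ/kg


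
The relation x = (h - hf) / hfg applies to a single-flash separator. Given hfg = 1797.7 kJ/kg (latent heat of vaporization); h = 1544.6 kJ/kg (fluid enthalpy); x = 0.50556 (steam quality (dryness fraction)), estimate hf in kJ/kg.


hf = h - x * hfg
hf = 1544.6 - 0.50556 * 1797.7
hf = 635.75 kJ/kg


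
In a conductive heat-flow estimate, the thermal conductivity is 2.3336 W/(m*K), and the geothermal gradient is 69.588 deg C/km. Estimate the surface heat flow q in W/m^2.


q = k * grad / 1000
q = 2.3336 * 69.588 / 1000
q = 0.16239 W/m^2


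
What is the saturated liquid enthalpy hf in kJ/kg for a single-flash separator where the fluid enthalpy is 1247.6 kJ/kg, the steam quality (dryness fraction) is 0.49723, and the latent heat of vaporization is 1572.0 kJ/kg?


hf = h - x * hfg
hf = 1247.6 - 0.49723 * 1572.0
hf = 465.95 kJ/kg


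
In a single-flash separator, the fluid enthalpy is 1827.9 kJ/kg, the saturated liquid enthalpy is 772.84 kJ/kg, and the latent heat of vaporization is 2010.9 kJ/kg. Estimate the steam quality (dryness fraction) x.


x = (h - hf) / hfg
x = (1827.9 - 772.84) / 2010.9
x = 0.52467


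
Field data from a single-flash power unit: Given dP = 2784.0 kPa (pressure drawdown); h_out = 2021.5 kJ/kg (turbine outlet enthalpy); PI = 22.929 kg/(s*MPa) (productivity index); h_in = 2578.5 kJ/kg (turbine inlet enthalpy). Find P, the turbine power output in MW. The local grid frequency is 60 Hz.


Step 1: mdot = PI * dP / 1000 = 22.929 * 2784.0 / 1000 = 63.83434 kg/s
Step 2: P = mdot*(h_in - h_out)/1000 = 63.83434*(2578.5 - 2021.5)/1000 = 35.556 MW
P = 35.556 MW


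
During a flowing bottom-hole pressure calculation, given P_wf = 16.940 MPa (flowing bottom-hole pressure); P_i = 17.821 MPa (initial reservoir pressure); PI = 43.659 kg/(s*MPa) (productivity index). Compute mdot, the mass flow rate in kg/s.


mdot = (P_i - P_wf) * PI
mdot = (17.821 - 16.940) * 43.659
mdot = 38.464 kg/s


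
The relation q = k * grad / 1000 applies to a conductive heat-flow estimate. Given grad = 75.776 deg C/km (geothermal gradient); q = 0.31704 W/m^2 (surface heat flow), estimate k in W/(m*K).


k = q * 1000 / grad
k = 0.31704 * 1000 / 75.776
k = 4.1839 W/(m*K)


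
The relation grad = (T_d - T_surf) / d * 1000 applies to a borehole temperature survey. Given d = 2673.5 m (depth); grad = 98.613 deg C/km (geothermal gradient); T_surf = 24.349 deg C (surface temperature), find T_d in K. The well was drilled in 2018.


T_d = T_surf + grad * d / 1000
T_d = 24.349 + 98.613 * 2673.5 / 1000
T_d = 287.9909 deg C
Convert to K: 287.9909 + 273.15 = 561.14 K
T_d = 561.14 K


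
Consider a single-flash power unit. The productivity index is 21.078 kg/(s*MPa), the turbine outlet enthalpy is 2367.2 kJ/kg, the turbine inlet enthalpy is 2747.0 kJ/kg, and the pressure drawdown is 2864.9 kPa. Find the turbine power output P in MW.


Step 1: mdot = PI * dP / 1000 = 21.078 * 2864.9 / 1000 = 60.38636 kg/s
Step 2: P = mdot*(h_in - h_out)/1000 = 60.38636*(2747.0 - 2367.2)/1000 = 22.935 MW
P = 22.935 MW


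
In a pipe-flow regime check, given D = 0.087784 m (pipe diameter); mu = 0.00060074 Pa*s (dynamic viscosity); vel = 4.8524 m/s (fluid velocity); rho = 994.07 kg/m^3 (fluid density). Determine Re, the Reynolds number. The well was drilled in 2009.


Re = rho * vel * D / mu
Re = 994.07 * 4.8524 * 0.087784 / 0.00060074
Re = 7.0486e+05


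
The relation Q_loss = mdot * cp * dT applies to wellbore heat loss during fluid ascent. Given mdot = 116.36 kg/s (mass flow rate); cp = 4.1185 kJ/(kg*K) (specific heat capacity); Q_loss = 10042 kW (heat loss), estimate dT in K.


dT = Q_loss / (mdot * cp)
dT = 10042 / (116.36 * 4.1185)
dT = 20.955 K


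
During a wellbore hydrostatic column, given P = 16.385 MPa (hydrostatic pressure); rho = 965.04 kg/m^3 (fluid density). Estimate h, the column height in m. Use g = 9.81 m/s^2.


h = P * 1e6 / (g * rho)
h = 16.385 * 1e6 / (9.81 * 965.04)
h = 1730.7 m


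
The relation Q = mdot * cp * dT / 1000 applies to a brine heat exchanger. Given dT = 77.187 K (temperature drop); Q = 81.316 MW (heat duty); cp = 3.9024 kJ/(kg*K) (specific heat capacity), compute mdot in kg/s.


mdot = Q * 1000 / (cp * dT)
mdot = 81.316 * 1000 / (3.9024 * 77.187)
mdot = 269.96 kg/s


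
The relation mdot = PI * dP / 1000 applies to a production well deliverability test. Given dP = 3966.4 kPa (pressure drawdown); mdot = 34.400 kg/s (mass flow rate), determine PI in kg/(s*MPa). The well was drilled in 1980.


PI = mdot * 1000 / dP
PI = 34.400 * 1000 / 3966.4
PI = 8.6729 kg/(s*MPa)


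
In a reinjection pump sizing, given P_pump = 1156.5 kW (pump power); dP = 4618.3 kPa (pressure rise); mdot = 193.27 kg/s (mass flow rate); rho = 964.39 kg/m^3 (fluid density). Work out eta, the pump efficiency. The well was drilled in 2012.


eta = mdot * dP / (rho * P_pump)
eta = 193.27 * 4618.3 / (964.39 * 1156.5)
eta = 0.80029


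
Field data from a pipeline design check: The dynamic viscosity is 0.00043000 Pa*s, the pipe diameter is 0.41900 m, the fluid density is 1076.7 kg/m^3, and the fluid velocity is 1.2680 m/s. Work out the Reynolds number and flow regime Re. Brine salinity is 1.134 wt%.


Step 1: Re = rho*vel*D/mu = 1076.7*1.268*0.419/0.00043 = 1.3303e+06
Step 2: Re = 1.3303e+06 > 4000, so flow is turbulent.
Re = 1.3303e+06 (turbulent)


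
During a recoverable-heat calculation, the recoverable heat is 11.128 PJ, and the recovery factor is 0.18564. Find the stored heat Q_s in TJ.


Q_s = Q_rec / RF
Q_s = 11.128 / 0.18564
Q_s = 59.94398 PJ
Convert: 59.94398 PJ * 1000.0 = 59944 TJ
Q_s = 59944 TJ


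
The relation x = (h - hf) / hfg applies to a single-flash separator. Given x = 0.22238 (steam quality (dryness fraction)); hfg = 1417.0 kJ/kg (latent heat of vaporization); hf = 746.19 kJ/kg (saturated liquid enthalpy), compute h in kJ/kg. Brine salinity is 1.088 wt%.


h = hf + x * hfg
h = 746.19 + 0.22238 * 1417.0
h = 1061.3 kJ/kg


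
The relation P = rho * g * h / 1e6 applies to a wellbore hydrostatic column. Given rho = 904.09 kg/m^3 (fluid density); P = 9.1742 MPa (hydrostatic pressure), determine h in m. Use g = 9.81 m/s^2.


h = P * 1e6 / (g * rho)
h = 9.1742 * 1e6 / (9.81 * 904.09)
h = 1034.4 m


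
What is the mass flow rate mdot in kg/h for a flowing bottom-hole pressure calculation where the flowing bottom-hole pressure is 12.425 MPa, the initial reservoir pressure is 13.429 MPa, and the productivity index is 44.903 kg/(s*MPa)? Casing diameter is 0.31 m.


mdot = (P_i - P_wf) * PI
mdot = (13.429 - 12.425) * 44.903
mdot = 45.08261 kg/s
Convert: 45.08261 kg/s * 3600.0 = 1.6230e+05 kg/h
mdot = 1.6230e+05 kg/h


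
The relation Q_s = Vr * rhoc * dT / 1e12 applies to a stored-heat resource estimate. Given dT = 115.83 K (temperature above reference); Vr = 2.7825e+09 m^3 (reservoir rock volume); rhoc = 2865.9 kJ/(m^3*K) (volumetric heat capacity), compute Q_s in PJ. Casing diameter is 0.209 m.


Q_s = Vr * rhoc * dT / 1e12
Q_s = 2.7825e+09 * 2865.9 * 115.83 / 1e12
Q_s = 923.67 PJ


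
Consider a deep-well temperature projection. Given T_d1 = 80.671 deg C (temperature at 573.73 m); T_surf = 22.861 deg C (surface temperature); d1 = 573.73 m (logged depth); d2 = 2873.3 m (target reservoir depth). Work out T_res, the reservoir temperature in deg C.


Step 1: grad = (T_d1 - T_surf)/d1 * 1000 = (80.671 - 22.861)/573.73 * 1000 = 100.7617 deg C/km
Step 2: T_res = T_surf + grad*d2/1000 = 22.861 + 100.7617*2873.3/1000 = 312.38 deg C
T_res = 312.38 deg C
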